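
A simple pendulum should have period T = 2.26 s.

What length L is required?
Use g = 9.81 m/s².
T = 2π√(L/g) → L = g(T/2π)² = 9.81×(2.26/2π)² = 1.269 m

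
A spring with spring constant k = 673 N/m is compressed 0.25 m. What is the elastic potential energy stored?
PE = ½kx² = ½×673×0.25² = 21.03 J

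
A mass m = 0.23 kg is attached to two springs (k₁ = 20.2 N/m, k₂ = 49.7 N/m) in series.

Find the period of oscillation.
k_eq = k₁k₂/(k₁+k₂) = 14.36 N/m
T = 2π√(m/k_eq) = 2π√(0.23/14.36) = 0.7951 s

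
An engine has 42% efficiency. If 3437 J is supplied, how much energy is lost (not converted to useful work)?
W_out = η × W_in = 0.42×3437 = 1443.5 J
W_lost = W_in − W_out = 3437 − 1443.5 = 1993.5 J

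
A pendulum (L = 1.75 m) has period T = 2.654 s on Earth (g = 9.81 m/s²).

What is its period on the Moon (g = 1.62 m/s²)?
T = 2π√(L/g), so T_moon/T_earth = √(g_earth/g_moon)
T_moon = 2π√(1.75/1.62) = 6.53 s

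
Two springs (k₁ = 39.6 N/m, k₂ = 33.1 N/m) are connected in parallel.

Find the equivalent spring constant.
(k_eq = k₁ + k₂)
k_eq = k₁ + k₂ = 39.6 + 33.1 = 72.7 N/m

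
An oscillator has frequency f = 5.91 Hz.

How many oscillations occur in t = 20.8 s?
n = f×t = 5.91×20.8 = 122.9 oscillations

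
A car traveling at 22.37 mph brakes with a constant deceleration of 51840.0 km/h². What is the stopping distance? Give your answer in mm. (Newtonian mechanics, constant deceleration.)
d = v₀² / (2a) (with unit conversion) = 12500.0 mm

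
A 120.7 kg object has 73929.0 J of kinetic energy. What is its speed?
KE = ½mv² → v = √(2KE/m) = √(2×73929.0/120.7) = 35.0 m/s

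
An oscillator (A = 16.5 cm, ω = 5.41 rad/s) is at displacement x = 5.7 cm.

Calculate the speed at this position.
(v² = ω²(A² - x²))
v = ω√(A² − x²) = 5.41×√(0.165² − 0.057²) = 0.8377 m/s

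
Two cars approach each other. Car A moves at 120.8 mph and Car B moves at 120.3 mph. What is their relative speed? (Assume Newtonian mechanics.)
v_rel = v_A + v_B = 120.8 + 120.3 = 241.1 mph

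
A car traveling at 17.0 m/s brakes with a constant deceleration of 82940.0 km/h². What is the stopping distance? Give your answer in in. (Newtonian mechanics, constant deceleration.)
d = v₀² / (2a) (with unit conversion) = 888.9 in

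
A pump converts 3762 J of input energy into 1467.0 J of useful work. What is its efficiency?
η = W_out/W_in = 1467.0/3762 = 0.39 = 39.0%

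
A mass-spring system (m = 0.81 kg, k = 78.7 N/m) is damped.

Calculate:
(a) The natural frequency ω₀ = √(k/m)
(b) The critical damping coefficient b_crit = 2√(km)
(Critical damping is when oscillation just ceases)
ω₀ = √(k/m) = √(78.7/0.81) = 9.857 rad/s
b_crit = 2√(km) = 2√(78.7×0.81) = 15.97 kg/s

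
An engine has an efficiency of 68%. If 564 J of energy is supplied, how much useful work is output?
W_out = η × W_in = 0.68 × 564 = 383.52 J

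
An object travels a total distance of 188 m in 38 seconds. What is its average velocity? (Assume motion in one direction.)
v_avg = Δd / Δt = 188 / 38 = 4.95 m/s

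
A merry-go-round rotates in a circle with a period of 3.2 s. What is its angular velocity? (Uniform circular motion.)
ω = 2π/T = 2π/3.2 = 1.9635 rad/s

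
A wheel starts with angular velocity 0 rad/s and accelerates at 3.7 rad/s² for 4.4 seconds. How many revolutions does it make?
θ = ω₀t + ½αt² = 0×4.4 + ½×3.7×4.4² = 35.82 rad
Revolutions = θ/(2π) = 35.82/(2π) = 5.7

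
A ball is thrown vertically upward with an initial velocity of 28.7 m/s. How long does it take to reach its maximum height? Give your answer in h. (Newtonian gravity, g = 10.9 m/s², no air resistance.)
t_up = v₀/g (with unit conversion) = 0.0007314 h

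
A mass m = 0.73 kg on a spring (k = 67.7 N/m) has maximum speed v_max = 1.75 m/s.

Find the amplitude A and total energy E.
½mv²_max = ½kA² → A = v_max√(m/k) = 1.75×√(0.73/67.7) = 0.1817 m = 18.17 cm
E = ½mv²_max = ½×0.73×1.75² = 1.118 J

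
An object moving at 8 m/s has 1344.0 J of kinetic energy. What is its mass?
KE = ½mv² → m = 2KE/v² = 2×1344.0/8² = 42.0 kg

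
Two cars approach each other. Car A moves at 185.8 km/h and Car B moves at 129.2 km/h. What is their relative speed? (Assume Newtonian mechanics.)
v_rel = v_A + v_B = 185.8 + 129.2 = 315.0 km/h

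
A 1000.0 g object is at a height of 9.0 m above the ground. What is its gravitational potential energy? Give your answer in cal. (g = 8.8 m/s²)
PE = mgh = 1 kg × 8.8 m/s² × 9 m = 79.2 J = 18.93 cal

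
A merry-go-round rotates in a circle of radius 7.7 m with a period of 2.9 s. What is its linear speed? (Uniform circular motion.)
v = 2πr/T = 2π×7.7/2.9 = 16.68 m/s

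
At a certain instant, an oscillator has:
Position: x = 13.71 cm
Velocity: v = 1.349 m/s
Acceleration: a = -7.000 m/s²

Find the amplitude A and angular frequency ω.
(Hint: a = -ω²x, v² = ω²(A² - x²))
a = −ω²x → ω = √(|a|/x) = √(7.0/0.1371) = 7.145 rad/s
v² = ω²(A² − x²) → A = √(x² + v²/ω²) = √(0.1371² + 1.349²/7.145²) = 0.2333 m = 23.33 cm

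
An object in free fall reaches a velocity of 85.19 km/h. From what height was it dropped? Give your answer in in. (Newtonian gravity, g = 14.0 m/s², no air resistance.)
h = v²/(2g) (with unit conversion) = 787.4 in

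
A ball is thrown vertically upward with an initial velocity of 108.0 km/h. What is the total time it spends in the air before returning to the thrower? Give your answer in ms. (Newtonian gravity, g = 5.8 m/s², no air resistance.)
t_total = 2v₀/g (with unit conversion) = 10340.0 ms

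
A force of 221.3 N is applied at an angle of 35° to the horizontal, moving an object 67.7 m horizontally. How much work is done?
W = Fd cosθ = 221.3×67.7×cos(35°) = 12273.0 J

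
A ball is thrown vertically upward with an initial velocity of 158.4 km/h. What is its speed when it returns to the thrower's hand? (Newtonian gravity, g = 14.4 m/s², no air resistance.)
By conservation of energy, the ball returns at the same speed = 158.4 km/h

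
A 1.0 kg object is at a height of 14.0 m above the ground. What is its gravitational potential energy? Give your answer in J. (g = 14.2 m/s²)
PE = mgh = 1 kg × 14.2 m/s² × 14 m = 198.8 J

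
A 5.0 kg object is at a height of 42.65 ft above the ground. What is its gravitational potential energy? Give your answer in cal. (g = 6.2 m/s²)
PE = mgh = 5 kg × 6.2 m/s² × 13 m = 403 J = 96.32 cal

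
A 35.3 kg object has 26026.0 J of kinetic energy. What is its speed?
KE = ½mv² → v = √(2KE/m) = √(2×26026.0/35.3) = 38.4 m/s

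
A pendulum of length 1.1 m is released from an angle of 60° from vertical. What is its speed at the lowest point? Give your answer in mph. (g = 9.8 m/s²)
h = L(1 − cosθ) = 1.1×(1 − cos60°) = 0.55 m
v = √(2gh) = √(2×9.8×0.55) = 3.283 m/s = 7.345 mph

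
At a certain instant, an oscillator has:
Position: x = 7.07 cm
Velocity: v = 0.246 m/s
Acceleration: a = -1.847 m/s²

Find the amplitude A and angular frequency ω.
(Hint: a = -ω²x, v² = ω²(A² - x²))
a = −ω²x → ω = √(|a|/x) = √(1.847/0.0707) = 5.111 rad/s
v² = ω²(A² − x²) → A = √(x² + v²/ω²) = √(0.0707² + 0.246²/5.111²) = 0.08553 m = 8.553 cm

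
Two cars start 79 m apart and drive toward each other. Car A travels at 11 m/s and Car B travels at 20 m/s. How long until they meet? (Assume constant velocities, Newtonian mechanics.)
Combined speed: v_combined = 11 + 20 = 31 m/s
Time to meet: t = d/31 = 79/31 = 2.55 s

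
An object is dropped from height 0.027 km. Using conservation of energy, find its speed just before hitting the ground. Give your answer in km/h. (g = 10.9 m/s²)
mgh = ½mv² → v = √(2gh) = √(2×10.9×27) = 24.26 m/s = 87.34 km/h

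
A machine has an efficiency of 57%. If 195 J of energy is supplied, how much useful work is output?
W_out = η × W_in = 0.57 × 195 = 111.15 J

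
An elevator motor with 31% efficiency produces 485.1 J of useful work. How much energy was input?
W_in = W_out/η = 485.1/0.31 = 1564.8 J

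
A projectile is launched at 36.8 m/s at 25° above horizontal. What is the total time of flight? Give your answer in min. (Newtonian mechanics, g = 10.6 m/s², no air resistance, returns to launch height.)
T = 2v₀sin(θ)/g (with unit conversion) = 0.04891 min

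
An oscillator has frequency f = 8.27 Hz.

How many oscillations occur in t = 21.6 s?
n = f×t = 8.27×21.6 = 178.6 oscillations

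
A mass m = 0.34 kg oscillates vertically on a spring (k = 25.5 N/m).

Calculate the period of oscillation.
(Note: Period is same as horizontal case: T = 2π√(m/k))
T = 2π√(m/k) = 2π√(0.34/25.5) = 0.7255 s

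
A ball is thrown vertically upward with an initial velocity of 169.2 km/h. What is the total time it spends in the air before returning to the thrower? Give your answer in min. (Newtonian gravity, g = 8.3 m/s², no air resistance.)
t_total = 2v₀/g (with unit conversion) = 0.1888 min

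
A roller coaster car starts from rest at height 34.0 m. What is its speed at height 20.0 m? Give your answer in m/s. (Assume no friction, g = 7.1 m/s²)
mgh₁ = ½mv₂² + mgh₂ → v₂ = √(2g(h₁−h₂)) = √(2×7.1×(34−20)) = 14.1 m/s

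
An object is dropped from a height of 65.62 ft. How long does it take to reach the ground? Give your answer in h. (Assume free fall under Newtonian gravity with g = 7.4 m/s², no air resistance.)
t = √(2h/g) (with unit conversion) = 0.0006458 h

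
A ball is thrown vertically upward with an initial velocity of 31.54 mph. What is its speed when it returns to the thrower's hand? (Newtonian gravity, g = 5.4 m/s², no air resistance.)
By conservation of energy, the ball returns at the same speed = 31.54 mph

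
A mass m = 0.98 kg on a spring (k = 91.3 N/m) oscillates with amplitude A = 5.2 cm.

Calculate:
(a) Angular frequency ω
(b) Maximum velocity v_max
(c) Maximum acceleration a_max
ω = √(k/m) = √(91.3/0.98) = 9.652 rad/s
v_max = ωA = 9.652×0.052 = 0.5019 m/s
a_max = ω²A = 9.652²×0.052 = 4.844 m/s²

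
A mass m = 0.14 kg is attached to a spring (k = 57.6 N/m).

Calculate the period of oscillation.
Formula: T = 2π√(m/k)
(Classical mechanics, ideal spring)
T = 2π√(m/k) = 2π√(0.14/57.6) = 0.3098 s; f = 1/T = 3.228 Hz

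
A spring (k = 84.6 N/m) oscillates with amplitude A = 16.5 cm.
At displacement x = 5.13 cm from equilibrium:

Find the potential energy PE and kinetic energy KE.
E_total = ½kA² = ½×84.6×(0.165)² = 1.152 J
PE = ½kx² = ½×84.6×(0.0513)² = 0.1113 J
KE = E_total − PE = 1.04 J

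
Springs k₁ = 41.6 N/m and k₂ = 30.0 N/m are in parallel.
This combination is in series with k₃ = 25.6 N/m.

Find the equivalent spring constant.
k₁₂ = k₁ + k₂ = 71.6 N/m (parallel)
1/k_eq = 1/k₁₂ + 1/k₃ → k_eq = 18.86 N/m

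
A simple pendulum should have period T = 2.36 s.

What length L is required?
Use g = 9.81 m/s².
T = 2π√(L/g) → L = g(T/2π)² = 9.81×(2.36/2π)² = 1.384 m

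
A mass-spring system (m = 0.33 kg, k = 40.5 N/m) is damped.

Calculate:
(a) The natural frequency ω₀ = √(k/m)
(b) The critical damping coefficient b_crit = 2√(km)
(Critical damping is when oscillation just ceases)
ω₀ = √(k/m) = √(40.5/0.33) = 11.08 rad/s
b_crit = 2√(km) = 2√(40.5×0.33) = 7.312 kg/s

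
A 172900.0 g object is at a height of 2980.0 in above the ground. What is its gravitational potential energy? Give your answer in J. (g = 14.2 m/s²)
PE = mgh = 172.9 kg × 14.2 m/s² × 75.69 m = 1.858e+05 J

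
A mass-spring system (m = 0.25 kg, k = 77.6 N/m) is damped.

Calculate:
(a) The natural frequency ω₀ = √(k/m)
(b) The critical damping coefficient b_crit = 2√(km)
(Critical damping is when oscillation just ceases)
ω₀ = √(k/m) = √(77.6/0.25) = 17.62 rad/s
b_crit = 2√(km) = 2√(77.6×0.25) = 8.809 kg/s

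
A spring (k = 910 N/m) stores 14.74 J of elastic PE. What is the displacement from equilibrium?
PE = ½kx² → x = √(2PE/k) = √(2×14.74/910) = 0.18 m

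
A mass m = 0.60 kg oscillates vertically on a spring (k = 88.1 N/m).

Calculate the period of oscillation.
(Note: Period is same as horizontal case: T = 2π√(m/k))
T = 2π√(m/k) = 2π√(0.6/88.1) = 0.5185 s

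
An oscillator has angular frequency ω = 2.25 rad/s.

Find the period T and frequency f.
T = 2π/ω = 2π/2.25 = 2.793 s; f = ω/2π = 0.3581 Hz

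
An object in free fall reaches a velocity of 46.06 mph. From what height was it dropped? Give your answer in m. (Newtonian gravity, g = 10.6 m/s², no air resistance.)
h = v²/(2g) (with unit conversion) = 20.0 m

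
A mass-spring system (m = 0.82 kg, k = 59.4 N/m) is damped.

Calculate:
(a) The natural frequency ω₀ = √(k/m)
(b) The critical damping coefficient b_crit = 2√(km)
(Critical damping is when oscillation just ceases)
ω₀ = √(k/m) = √(59.4/0.82) = 8.511 rad/s
b_crit = 2√(km) = 2√(59.4×0.82) = 13.96 kg/s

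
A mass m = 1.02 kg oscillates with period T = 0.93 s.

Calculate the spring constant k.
T = 2π√(m/k) → k = m(2π/T)² = 1.02×(2π/0.93)² = 46.56 N/m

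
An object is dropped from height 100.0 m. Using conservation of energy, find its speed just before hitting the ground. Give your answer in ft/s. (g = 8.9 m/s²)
mgh = ½mv² → v = √(2gh) = √(2×8.9×100) = 42.19 m/s = 138.4 ft/s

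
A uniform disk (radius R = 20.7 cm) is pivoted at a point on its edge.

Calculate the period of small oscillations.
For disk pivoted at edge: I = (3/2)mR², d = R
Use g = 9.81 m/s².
I/m = (3/2)R² = 0.06427 m²; d = R = 0.207 m
T = 2π√((3/2)R²/(gR)) = 2π√(3R/(2g)) = 1.118 s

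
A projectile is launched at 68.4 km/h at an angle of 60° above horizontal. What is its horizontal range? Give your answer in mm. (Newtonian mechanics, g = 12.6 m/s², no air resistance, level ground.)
R = v₀² sin(2θ) / g (with unit conversion) = 24810.0 mm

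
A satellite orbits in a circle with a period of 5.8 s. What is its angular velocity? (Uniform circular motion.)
ω = 2π/T = 2π/5.8 = 1.0833 rad/s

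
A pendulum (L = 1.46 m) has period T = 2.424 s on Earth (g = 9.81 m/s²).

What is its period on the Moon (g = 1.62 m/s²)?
T = 2π√(L/g), so T_moon/T_earth = √(g_earth/g_moon)
T_moon = 2π√(1.46/1.62) = 5.965 s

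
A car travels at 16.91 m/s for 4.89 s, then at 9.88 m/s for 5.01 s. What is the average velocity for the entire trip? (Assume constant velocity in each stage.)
d₁ = v₁t₁ = 16.91 × 4.89 = 82.6899 m
d₂ = v₂t₂ = 9.88 × 5.01 = 49.4988 m
d_total = 132.19 m, t_total = 9.9 s
v_avg = d_total/t_total = 132.19/9.9 = 13.35 m/s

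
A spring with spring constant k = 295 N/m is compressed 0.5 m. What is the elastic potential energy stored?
PE = ½kx² = ½×295×0.5² = 36.88 J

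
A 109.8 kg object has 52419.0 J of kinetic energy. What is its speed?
KE = ½mv² → v = √(2KE/m) = √(2×52419.0/109.8) = 30.9 m/s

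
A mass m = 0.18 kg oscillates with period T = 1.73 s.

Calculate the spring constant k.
T = 2π√(m/k) → k = m(2π/T)² = 0.18×(2π/1.73)² = 2.374 N/m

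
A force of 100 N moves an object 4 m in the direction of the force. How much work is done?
W = Fd = 100×4 = 400.0 J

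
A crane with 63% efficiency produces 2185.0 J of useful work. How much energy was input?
W_in = W_out/η = 2185.0/0.63 = 3468.3 J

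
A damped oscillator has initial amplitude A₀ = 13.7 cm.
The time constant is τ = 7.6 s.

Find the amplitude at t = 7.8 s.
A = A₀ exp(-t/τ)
A = A₀ exp(−t/τ) = 13.7×exp(−7.8/7.6) = 4.909 cm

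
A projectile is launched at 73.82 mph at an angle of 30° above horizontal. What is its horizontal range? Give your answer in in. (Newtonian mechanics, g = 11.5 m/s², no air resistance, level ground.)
R = v₀² sin(2θ) / g (with unit conversion) = 3229.0 in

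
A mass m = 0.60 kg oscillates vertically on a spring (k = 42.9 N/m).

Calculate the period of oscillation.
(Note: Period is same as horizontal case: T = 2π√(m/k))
T = 2π√(m/k) = 2π√(0.6/42.9) = 0.7431 s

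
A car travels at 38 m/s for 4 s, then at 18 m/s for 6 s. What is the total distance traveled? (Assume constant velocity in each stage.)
d₁ = v₁t₁ = 38 × 4 = 152 m
d₂ = v₂t₂ = 18 × 6 = 108 m
d_total = 152 + 108 = 260 m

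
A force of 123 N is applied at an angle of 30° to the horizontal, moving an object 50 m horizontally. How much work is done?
W = Fd cosθ = 123×50×cos(30°) = 5326.1 J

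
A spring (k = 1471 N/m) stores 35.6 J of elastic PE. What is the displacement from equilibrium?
PE = ½kx² → x = √(2PE/k) = √(2×35.6/1471) = 0.22 m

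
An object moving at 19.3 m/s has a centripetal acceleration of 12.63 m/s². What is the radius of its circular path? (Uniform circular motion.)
r = v²/a_c = 19.3²/12.63 = 29.49 m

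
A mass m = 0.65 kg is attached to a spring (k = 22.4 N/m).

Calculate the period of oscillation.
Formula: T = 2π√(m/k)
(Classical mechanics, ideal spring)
T = 2π√(m/k) = 2π√(0.65/22.4) = 1.07 s; f = 1/T = 0.9343 Hz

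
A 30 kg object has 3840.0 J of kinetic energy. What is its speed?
KE = ½mv² → v = √(2KE/m) = √(2×3840.0/30) = 16.0 m/s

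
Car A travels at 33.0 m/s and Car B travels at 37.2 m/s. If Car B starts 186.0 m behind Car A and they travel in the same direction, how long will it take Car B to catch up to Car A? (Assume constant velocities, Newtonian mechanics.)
Relative speed: v_rel = 37.2 - 33.0 = 4.2 m/s
Time to catch: t = d₀/v_rel = 186.0/4.2 = 44.29 s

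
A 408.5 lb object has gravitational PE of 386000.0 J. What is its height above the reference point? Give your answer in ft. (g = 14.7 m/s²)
PE = mgh → h = PE/(mg) = 3.86e+05 J / (185.3 kg × 14.7 m/s²) = 141.7 m = 464.9 ft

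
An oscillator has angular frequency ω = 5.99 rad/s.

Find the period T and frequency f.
T = 2π/ω = 2π/5.99 = 1.049 s; f = ω/2π = 0.9533 Hz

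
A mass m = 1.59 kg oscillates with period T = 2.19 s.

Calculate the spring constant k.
T = 2π√(m/k) → k = m(2π/T)² = 1.59×(2π/2.19)² = 13.09 N/m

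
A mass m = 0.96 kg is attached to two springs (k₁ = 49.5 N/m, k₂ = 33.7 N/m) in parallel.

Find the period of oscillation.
k_eq = k₁+k₂ = 83.2 N/m
T = 2π√(m/k_eq) = 2π√(0.96/83.2) = 0.6749 s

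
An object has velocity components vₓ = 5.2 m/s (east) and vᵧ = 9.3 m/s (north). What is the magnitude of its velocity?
|v| = √(vₓ² + vᵧ²) = √(5.2² + 9.3²) = √(113.53) = 10.66 m/s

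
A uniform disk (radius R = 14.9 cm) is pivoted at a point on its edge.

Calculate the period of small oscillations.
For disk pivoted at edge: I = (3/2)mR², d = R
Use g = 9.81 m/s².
I/m = (3/2)R² = 0.0333 m²; d = R = 0.149 m
T = 2π√((3/2)R²/(gR)) = 2π√(3R/(2g)) = 0.9484 s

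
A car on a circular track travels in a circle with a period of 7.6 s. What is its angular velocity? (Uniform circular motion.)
ω = 2π/T = 2π/7.6 = 0.8267 rad/s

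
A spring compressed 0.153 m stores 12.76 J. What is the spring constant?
PE = ½kx² → k = 2PE/x² = 2×12.76/0.153² = 1090.0 N/m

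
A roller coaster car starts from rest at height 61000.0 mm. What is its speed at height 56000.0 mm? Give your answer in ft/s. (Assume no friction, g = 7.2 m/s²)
mgh₁ = ½mv₂² + mgh₂ → v₂ = √(2g(h₁−h₂)) = √(2×7.2×(61−56)) = 8.485 m/s = 27.84 ft/s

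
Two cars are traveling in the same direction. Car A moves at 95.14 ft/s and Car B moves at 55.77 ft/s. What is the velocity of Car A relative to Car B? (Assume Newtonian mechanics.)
v_rel = v_A - v_B = 95.14 - 55.77 = 39.37 ft/s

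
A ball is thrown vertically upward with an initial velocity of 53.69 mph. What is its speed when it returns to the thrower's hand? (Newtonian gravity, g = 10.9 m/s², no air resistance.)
By conservation of energy, the ball returns at the same speed = 53.69 mph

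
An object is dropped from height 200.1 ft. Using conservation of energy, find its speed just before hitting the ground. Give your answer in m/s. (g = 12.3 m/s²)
mgh = ½mv² → v = √(2gh) = √(2×12.3×60.99) = 38.73 m/s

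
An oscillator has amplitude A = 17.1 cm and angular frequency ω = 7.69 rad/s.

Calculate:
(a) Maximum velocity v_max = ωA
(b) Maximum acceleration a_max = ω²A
v_max = ωA = 7.69×0.171 = 1.315 m/s
a_max = ω²A = 7.69²×0.171 = 10.11 m/s²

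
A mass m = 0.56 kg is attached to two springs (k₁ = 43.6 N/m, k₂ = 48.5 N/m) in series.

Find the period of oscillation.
k_eq = k₁k₂/(k₁+k₂) = 22.96 N/m
T = 2π√(m/k_eq) = 2π√(0.56/22.96) = 0.9813 s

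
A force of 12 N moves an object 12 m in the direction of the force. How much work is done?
W = Fd = 12×12 = 144.0 J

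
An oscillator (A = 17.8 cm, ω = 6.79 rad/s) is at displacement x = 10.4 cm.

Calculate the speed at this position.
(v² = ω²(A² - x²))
v = ω√(A² − x²) = 6.79×√(0.178² − 0.104²) = 0.9809 m/s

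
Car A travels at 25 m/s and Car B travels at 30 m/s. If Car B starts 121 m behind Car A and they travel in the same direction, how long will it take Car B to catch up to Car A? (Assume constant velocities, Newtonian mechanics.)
Relative speed: v_rel = 30 - 25 = 5 m/s
Time to catch: t = d₀/v_rel = 121/5 = 24.2 s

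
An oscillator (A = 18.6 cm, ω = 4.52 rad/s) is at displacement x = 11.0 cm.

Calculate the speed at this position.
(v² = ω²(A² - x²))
v = ω√(A² − x²) = 4.52×√(0.186² − 0.11²) = 0.6779 m/s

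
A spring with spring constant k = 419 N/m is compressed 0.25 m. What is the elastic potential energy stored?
PE = ½kx² = ½×419×0.25² = 13.09 J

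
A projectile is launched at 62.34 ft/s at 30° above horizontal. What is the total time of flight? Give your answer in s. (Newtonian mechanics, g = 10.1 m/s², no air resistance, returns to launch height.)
T = 2v₀sin(θ)/g (with unit conversion) = 1.881 s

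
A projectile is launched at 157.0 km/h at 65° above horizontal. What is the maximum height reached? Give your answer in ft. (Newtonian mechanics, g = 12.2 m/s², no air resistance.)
H = v₀²sin²(θ)/(2g) (with unit conversion) = 210.1 ft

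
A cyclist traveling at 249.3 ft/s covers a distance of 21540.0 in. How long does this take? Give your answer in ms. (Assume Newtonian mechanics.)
t = d/v (with unit conversion) = 7200.0 ms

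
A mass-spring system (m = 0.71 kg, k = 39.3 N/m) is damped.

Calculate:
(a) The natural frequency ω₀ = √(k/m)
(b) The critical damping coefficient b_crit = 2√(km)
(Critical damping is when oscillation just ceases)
ω₀ = √(k/m) = √(39.3/0.71) = 7.44 rad/s
b_crit = 2√(km) = 2√(39.3×0.71) = 10.56 kg/s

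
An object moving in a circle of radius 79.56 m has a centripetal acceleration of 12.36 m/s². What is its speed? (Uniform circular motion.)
v = √(a_c × r) = √(12.36 × 79.56) = 31.36 m/s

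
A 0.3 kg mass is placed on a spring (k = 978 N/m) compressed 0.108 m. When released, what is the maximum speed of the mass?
½kx² = ½mv² → v = x√(k/m) = 0.108×√(978/0.3) = 6.166 m/s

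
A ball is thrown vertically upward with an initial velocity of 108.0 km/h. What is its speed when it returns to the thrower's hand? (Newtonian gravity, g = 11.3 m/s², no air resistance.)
By conservation of energy, the ball returns at the same speed = 108.0 km/h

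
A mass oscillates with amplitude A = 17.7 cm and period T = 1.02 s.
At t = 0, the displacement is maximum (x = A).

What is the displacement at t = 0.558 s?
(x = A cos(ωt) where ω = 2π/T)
ω = 2π/T = 2π/1.02 = 6.16 rad/s
x = A cos(ωt) = 17.7×cos(6.16×0.558) = -16.93 cm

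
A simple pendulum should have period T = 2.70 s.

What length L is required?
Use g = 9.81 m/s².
T = 2π√(L/g) → L = g(T/2π)² = 9.81×(2.7/2π)² = 1.811 m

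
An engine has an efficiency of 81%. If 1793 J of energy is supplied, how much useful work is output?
W_out = η × W_in = 0.81 × 1793 = 1452.3 J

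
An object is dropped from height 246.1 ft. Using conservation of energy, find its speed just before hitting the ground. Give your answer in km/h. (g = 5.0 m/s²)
mgh = ½mv² → v = √(2gh) = √(2×5.0×75.01) = 27.39 m/s = 98.6 km/h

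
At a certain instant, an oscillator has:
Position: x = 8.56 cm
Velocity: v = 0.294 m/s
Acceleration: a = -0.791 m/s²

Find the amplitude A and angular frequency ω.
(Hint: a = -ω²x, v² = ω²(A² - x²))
a = −ω²x → ω = √(|a|/x) = √(0.791/0.0856) = 3.04 rad/s
v² = ω²(A² − x²) → A = √(x² + v²/ω²) = √(0.0856² + 0.294²/3.04²) = 0.1292 m = 12.92 cm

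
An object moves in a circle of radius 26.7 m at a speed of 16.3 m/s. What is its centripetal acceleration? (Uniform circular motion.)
a_c = v²/r = 16.3²/26.7 = 265.69/26.7 = 9.95 m/s²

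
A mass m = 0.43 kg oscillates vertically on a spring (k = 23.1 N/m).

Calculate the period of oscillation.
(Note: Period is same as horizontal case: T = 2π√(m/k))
T = 2π√(m/k) = 2π√(0.43/23.1) = 0.8573 s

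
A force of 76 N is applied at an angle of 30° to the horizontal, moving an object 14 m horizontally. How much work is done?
W = Fd cosθ = 76×14×cos(30°) = 921.45 J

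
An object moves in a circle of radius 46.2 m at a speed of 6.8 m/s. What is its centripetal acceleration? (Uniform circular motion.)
a_c = v²/r = 6.8²/46.2 = 46.24/46.2 = 1.0 m/s²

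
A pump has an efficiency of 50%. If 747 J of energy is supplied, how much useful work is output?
W_out = η × W_in = 0.5 × 747 = 373.5 J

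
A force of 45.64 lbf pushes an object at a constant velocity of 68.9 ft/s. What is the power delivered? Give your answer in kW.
P = Fv = 203 N × 21 m/s = 4263 W = 4.263 kW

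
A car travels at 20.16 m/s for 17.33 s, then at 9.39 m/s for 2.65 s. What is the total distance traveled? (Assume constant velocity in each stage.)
d₁ = v₁t₁ = 20.16 × 17.33 = 349.373 m
d₂ = v₂t₂ = 9.39 × 2.65 = 24.8835 m
d_total = 349.373 + 24.8835 = 374.26 m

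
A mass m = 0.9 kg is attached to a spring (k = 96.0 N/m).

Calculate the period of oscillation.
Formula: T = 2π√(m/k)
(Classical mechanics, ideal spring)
T = 2π√(m/k) = 2π√(0.9/96.0) = 0.6084 s; f = 1/T = 1.644 Hz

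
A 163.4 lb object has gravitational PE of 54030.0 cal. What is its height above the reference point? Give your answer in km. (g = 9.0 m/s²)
PE = mgh → h = PE/(mg) = 2.261e+05 J / (74.12 kg × 9.0 m/s²) = 338.9 m = 0.3389 km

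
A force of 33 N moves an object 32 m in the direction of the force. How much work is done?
W = Fd = 33×32 = 1056.0 J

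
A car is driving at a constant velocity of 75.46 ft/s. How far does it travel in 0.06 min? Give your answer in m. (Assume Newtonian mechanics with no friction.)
d = vt (with unit conversion) = 82.8 m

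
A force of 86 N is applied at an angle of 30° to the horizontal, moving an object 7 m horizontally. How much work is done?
W = Fd cosθ = 86×7×cos(30°) = 521.35 J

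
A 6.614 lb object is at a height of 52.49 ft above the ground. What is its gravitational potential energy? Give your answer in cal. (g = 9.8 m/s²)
PE = mgh = 3 kg × 9.8 m/s² × 16 m = 470.4 J = 112.4 cal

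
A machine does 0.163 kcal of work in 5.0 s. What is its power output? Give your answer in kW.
P = W/t = 682 J / 5 s = 136.4 W = 0.1364 kW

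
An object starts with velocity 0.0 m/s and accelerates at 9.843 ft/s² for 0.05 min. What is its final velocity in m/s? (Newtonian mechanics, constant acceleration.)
v = v₀ + at (with unit conversion) = 9.0 m/s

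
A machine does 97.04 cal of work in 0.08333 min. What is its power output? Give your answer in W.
P = W/t = 406 J / 5 s = 81.21 W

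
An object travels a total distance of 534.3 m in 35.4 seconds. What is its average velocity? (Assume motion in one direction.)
v_avg = Δd / Δt = 534.3 / 35.4 = 15.09 m/s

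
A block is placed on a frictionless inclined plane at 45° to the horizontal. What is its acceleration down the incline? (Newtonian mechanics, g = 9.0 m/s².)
a = g sin(θ) = 9.0 × sin(45°) = 9.0 × 0.7071 = 6.36 m/s²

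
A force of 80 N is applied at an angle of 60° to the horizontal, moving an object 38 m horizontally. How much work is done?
W = Fd cosθ = 80×38×cos(60°) = 1520.0 J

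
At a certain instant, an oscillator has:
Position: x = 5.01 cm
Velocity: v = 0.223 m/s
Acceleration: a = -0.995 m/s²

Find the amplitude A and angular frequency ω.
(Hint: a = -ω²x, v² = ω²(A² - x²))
a = −ω²x → ω = √(|a|/x) = √(0.995/0.0501) = 4.456 rad/s
v² = ω²(A² − x²) → A = √(x² + v²/ω²) = √(0.0501² + 0.223²/4.456²) = 0.07081 m = 7.081 cm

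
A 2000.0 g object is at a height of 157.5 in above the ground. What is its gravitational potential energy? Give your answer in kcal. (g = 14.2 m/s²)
PE = mgh = 2 kg × 14.2 m/s² × 4 m = 113.6 J = 0.02715 kcal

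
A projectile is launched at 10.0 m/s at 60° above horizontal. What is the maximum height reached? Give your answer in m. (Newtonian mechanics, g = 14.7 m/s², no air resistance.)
H = v₀²sin²(θ)/(2g) = 2.551 m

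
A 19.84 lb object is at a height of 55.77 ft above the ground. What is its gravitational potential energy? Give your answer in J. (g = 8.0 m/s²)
PE = mgh = 8.999 kg × 8.0 m/s² × 17 m = 1224 J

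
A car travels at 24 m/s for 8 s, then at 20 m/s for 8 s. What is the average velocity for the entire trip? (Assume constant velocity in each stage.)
d₁ = v₁t₁ = 24 × 8 = 192 m
d₂ = v₂t₂ = 20 × 8 = 160 m
d_total = 352 m, t_total = 16 s
v_avg = d_total/t_total = 352/16 = 22.0 m/s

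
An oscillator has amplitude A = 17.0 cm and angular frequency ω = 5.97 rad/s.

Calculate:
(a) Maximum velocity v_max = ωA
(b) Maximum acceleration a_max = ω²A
v_max = ωA = 5.97×0.17 = 1.015 m/s
a_max = ω²A = 5.97²×0.17 = 6.059 m/s²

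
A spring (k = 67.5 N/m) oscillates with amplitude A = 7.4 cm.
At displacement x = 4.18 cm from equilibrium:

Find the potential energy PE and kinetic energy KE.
E_total = ½kA² = ½×67.5×(0.074)² = 0.1848 J
PE = ½kx² = ½×67.5×(0.0418)² = 0.05897 J
KE = E_total − PE = 0.1258 J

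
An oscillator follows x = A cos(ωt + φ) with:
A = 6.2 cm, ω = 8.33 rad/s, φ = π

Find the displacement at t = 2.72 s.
x = A cos(ωt + φ) = 6.2×cos(8.33×2.72 + π) = 4.873 cm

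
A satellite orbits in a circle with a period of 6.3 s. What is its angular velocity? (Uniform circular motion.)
ω = 2π/T = 2π/6.3 = 0.9973 rad/s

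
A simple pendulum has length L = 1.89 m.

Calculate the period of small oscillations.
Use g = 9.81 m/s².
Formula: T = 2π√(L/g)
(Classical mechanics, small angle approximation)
T = 2π√(L/g) = 2π√(1.89/9.81) = 2.758 s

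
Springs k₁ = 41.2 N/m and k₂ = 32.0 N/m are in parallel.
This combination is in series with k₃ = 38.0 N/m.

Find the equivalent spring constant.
k₁₂ = k₁ + k₂ = 73.2 N/m (parallel)
1/k_eq = 1/k₁₂ + 1/k₃ → k_eq = 25.01 N/m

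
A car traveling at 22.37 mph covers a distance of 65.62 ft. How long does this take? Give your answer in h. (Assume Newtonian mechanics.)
t = d/v (with unit conversion) = 0.0005556 h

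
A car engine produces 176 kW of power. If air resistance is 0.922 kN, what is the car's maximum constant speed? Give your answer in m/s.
P = Fv → v = P/F = 176000 W / 922 N = 190.9 m/s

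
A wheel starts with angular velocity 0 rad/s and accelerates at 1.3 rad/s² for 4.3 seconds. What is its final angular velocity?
ω = ω₀ + αt = 0 + 1.3 × 4.3 = 5.59 rad/s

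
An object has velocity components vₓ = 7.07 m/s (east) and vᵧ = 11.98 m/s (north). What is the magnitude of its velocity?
|v| = √(vₓ² + vᵧ²) = √(7.07² + 11.98²) = √(193.505) = 13.91 m/s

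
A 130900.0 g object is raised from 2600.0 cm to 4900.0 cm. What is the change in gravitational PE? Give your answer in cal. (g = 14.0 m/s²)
ΔPE = mg(h₂ − h₁) = 130.9 kg × 14.0 m/s² × (49 − 26) m = 4.215e+04 J = 10070.0 cal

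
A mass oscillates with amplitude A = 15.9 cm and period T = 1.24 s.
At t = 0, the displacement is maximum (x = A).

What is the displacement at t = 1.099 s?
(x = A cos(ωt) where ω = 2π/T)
ω = 2π/T = 2π/1.24 = 5.067 rad/s
x = A cos(ωt) = 15.9×cos(5.067×1.099) = 12.01 cm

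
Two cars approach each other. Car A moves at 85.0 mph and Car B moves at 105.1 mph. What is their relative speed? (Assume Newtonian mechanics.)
v_rel = v_A + v_B = 85.0 + 105.1 = 190.1 mph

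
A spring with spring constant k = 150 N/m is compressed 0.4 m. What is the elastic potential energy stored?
PE = ½kx² = ½×150×0.4² = 12.0 J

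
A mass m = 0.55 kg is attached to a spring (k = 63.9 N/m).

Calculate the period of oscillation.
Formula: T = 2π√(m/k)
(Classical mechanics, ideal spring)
T = 2π√(m/k) = 2π√(0.55/63.9) = 0.5829 s; f = 1/T = 1.715 Hz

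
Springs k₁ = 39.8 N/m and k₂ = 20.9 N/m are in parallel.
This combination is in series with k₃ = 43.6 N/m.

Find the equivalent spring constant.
k₁₂ = k₁ + k₂ = 60.7 N/m (parallel)
1/k_eq = 1/k₁₂ + 1/k₃ → k_eq = 25.37 N/m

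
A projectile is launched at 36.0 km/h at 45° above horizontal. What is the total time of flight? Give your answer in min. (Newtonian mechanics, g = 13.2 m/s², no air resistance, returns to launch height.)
T = 2v₀sin(θ)/g (with unit conversion) = 0.01786 min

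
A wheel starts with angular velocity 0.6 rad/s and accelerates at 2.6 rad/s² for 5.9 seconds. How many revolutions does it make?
θ = ω₀t + ½αt² = 0.6×5.9 + ½×2.6×5.9² = 48.79 rad
Revolutions = θ/(2π) = 48.79/(2π) = 7.77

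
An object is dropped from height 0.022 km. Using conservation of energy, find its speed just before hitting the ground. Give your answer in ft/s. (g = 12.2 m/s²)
mgh = ½mv² → v = √(2gh) = √(2×12.2×22) = 23.17 m/s = 76.01 ft/s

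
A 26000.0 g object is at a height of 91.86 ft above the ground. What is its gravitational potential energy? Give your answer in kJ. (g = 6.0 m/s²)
PE = mgh = 26 kg × 6.0 m/s² × 28 m = 4368 J = 4.368 kJ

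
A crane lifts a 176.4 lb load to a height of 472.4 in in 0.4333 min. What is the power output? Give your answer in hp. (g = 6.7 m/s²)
W = mgh = 80.01×6.7×12 = 6433 J
P = W/t = 6433/26 = 247.4 W = 0.3318 hp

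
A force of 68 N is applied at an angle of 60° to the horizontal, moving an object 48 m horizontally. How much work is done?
W = Fd cosθ = 68×48×cos(60°) = 1632.0 J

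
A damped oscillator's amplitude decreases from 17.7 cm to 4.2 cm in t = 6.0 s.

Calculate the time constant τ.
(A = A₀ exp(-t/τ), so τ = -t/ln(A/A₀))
A/A₀ = 4.2/17.7 = 0.2373; ln(A/A₀) = -1.438
τ = −t/ln(A/A₀) = −6.0/-1.438 = 4.171 s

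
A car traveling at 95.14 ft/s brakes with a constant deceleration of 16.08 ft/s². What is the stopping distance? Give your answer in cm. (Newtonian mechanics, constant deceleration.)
d = v₀² / (2a) (with unit conversion) = 8579.0 cm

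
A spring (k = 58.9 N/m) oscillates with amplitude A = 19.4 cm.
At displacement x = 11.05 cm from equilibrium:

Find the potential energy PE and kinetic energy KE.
E_total = ½kA² = ½×58.9×(0.194)² = 1.108 J
PE = ½kx² = ½×58.9×(0.1105)² = 0.3596 J
KE = E_total − PE = 0.7488 J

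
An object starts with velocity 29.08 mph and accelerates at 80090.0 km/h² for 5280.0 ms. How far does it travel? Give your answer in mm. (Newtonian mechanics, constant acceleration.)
d = v₀t + ½at² (with unit conversion) = 154800.0 mm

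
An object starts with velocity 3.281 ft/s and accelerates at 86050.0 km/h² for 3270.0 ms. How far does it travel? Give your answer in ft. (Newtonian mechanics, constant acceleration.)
d = v₀t + ½at² (with unit conversion) = 127.2 ft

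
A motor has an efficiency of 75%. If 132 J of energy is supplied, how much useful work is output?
W_out = η × W_in = 0.75 × 132 = 99.0 J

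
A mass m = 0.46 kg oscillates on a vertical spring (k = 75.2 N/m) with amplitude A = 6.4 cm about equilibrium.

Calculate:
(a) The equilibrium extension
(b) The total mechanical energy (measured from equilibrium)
x_eq = mg/k = 0.46×9.81/75.2 = 0.06001 m = 6.001 cm
E = ½kA² = ½×75.2×(0.064)² = 0.154 J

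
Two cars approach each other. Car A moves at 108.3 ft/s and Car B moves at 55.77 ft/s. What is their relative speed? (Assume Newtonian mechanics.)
v_rel = v_A + v_B = 108.3 + 55.77 = 164.1 ft/s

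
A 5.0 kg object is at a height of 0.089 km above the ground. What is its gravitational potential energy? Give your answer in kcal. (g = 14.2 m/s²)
PE = mgh = 5 kg × 14.2 m/s² × 89 m = 6319 J = 1.51 kcal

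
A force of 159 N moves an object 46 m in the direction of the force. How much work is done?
W = Fd = 159×46 = 7314.0 J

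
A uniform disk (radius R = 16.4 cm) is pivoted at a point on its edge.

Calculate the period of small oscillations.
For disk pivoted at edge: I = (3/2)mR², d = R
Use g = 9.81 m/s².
I/m = (3/2)R² = 0.04034 m²; d = R = 0.164 m
T = 2π√((3/2)R²/(gR)) = 2π√(3R/(2g)) = 0.995 s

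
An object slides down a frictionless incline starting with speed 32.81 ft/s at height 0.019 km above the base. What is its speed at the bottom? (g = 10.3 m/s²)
½mv₀² + mgh = ½mv² → v = √(v₀² + 2gh) = √(10² + 2×10.3×19) = 22.17 m/s = 72.73 ft/s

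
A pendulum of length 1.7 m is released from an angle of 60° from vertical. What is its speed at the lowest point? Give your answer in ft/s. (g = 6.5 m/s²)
h = L(1 − cosθ) = 1.7×(1 − cos60°) = 0.85 m
v = √(2gh) = √(2×6.5×0.85) = 3.324 m/s = 10.91 ft/s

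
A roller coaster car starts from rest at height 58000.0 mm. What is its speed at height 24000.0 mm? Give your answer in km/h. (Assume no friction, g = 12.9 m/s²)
mgh₁ = ½mv₂² + mgh₂ → v₂ = √(2g(h₁−h₂)) = √(2×12.9×(58−24)) = 29.62 m/s = 106.6 km/h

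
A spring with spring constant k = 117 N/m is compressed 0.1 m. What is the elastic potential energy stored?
PE = ½kx² = ½×117×0.1² = 0.585 J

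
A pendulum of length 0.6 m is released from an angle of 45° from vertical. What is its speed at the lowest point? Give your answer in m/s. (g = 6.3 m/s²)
h = L(1 − cosθ) = 0.6×(1 − cos45°) = 0.1757 m
v = √(2gh) = √(2×6.3×0.1757) = 1.488 m/s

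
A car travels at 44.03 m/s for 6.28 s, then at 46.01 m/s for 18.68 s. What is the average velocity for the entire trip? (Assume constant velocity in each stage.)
d₁ = v₁t₁ = 44.03 × 6.28 = 276.508 m
d₂ = v₂t₂ = 46.01 × 18.68 = 859.467 m
d_total = 1135.98 m, t_total = 24.96 s
v_avg = d_total/t_total = 1135.98/24.96 = 45.51 m/s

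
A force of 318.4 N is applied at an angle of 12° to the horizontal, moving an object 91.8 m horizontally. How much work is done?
W = Fd cosθ = 318.4×91.8×cos(12°) = 28590.0 J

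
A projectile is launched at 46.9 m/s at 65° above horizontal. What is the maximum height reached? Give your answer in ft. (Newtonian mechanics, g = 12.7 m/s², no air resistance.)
H = v₀²sin²(θ)/(2g) (with unit conversion) = 233.4 ft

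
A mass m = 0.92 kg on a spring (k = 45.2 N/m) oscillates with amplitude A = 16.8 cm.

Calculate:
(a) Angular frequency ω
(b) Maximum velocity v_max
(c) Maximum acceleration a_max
ω = √(k/m) = √(45.2/0.92) = 7.009 rad/s
v_max = ωA = 7.009×0.168 = 1.178 m/s
a_max = ω²A = 7.009²×0.168 = 8.254 m/s²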